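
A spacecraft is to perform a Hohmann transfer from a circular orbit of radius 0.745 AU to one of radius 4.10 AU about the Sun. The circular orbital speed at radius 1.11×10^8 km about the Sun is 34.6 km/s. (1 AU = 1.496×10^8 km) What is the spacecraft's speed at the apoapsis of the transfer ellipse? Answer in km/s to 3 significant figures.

v = 8.16 km/s

From the circular-orbit relation v² = μ/r at r = 1.11×10^8 km: μ = v²r = (34.6)² × 1.11×10^8 = 1.32885×10^11 km³/s².
In km: r₁ = 0.745 × 1.496×10^8 = 1.11452×10^8 km; r₂ = 4.10 × 1.496×10^8 = 6.1336×10^8 km.
The Hohmann ellipse has a_t = (r₁ + r₂)/2 = 3.62406×10^8 km.
At apoapsis, r = 6.1336×10^8 km.
Applying v² = μ(2/r − 1/a_t): v = 8.163 km/s.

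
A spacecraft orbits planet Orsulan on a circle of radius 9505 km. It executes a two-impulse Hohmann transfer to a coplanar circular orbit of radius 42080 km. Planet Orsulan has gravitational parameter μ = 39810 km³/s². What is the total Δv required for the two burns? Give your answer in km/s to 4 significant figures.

Δv = 0.9497 km/s

The Hohmann ellipse has a_t = (r₁ + r₂)/2 = 25792.5 km.
At r₁ the circular-orbit speed is v₁ = √(μ/r₁) = 2.0465 km/s.
On the transfer ellipse at r₁, vis-viva gives v_p = √[μ(2/r₁ − 1/a_t)] = 2.6140 km/s.
First burn Δv₁ = |v_p − v₁| = 0.5675 km/s.
At r₂, v₂ = √(μ/r₂) = 0.9727 km/s.
Transfer-orbit speed at r₂: v_a = √[μ(2/r₂ − 1/a_t)] = 0.5905 km/s.
Second burn Δv₂ = |v₂ − v_a| = 0.3822 km/s.
Δv = Δv₁ + Δv₂ = 0.5675 + 0.3822 = 0.9497 km/s.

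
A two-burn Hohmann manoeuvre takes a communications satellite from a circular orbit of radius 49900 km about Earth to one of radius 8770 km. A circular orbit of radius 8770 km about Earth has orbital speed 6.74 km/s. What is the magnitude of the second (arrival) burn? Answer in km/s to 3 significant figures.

Δv₂ = 2.05 km/s

From the circular-orbit relation v² = μ/r at r = 8770 km: μ = v²r = (6.74)² × 8770 = 3.98400×10^5 km³/s².
Semi-major axis of the transfer orbit: a_t = (49900 + 8770)/2 = 29335 km.
Circular speed at r = 8770 km: v_c = √(μ/r) = 6.740 km/s.
Vis-viva on the transfer ellipse at r = 8770 km gives v_t = √[μ(2/r − 1/a_t)] = 8.791 km/s.
Δv₂ = |v_t − v_c| = |8.791 − 6.740| = 2.051 km/s.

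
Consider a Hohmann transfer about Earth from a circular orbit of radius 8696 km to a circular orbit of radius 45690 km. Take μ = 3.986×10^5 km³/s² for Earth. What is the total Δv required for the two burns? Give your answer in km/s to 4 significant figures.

Transfer-ellipse semi-major axis a_t = (r₁ + r₂)/2 = (8696 + 45690)/2 = 27193 km.
Circular speed at r₁: v₁ = √(μ/r₁) = √(3.986×10^5/8696) = 6.770 km/s.
On the transfer ellipse at r₁, vis-viva gives v_p = √[μ(2/r₁ − 1/a_t)] = 8.776 km/s.
First burn Δv₁ = |v_p − v₁| = 2.006 km/s.
Circular speed at r₂: v₂ = √(μ/r₂) = 2.9536 km/s.
Transfer-orbit speed at r₂: v_a = √[μ(2/r₂ − 1/a_t)] = 1.6703 km/s.
Second burn Δv₂ = |v₂ − v_a| = 1.283 km/s.
Δv = Δv₁ + Δv₂ = 2.006 + 1.283 = 3.289 km/s.

Δv = 3.289 km/s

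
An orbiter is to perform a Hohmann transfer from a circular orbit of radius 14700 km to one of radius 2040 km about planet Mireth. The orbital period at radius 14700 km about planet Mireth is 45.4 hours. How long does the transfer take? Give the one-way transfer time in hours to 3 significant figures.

t = 9.75 hours

From Kepler's third law T² = 4π²r³/μ at r = 14700 km, T = 45.4 hours = 45.4 × 3600 s = 1.6344×10^5 s: μ = 4π²r³/T² = 4694.56 km³/s².
The Hohmann ellipse has a_t = (r₁ + r₂)/2 = 8370 km.
Half the transfer-orbit period gives t = π√(a_t³/μ) = 35110 s.
Converting: 35110 s ÷ 3600 s/hour = 9.75 hours.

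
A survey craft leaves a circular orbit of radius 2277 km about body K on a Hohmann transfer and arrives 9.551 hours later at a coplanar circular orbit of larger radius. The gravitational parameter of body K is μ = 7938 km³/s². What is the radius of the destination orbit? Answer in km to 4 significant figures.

Transfer time t = 9.551 hours = 34383.6 s, and t = π√(a_t³/μ).
So a_t = (μ t²/π²)^(1/3) = (7938 × (34383.6)² / π²)^(1/3) = 9833.4 km.
Since a_t = (r₁ + r₂)/2, r₂ = 2a_t − r₁ = 2×9833.4 − 2277 = 17389.8 km.

r₂ = 17390 km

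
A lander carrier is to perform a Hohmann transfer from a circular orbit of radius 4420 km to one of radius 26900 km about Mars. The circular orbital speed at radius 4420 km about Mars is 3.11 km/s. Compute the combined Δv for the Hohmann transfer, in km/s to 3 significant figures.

Δv = 1.56 km/s

From the circular-orbit relation v² = μ/r at r = 4420 km: μ = v²r = (3.11)² × 4420 = 42750.7 km³/s².
Semi-major axis of the transfer orbit: a_t = (4420 + 26900)/2 = 15660 km.
At r₁ the circular-orbit speed is v₁ = √(μ/r₁) = 3.1100 km/s.
On the transfer ellipse at r₁, vis-viva equation gives v_p = √[μ(2/r₁ − 1/a_t)] = 4.0761 km/s.
First burn Δv₁ = |v_p − v₁| = 0.9661 km/s.
At r₂, v₂ = √(μ/r₂) = 1.26065 km/s.
Transfer-orbit speed at r₂: v_a = √[μ(2/r₂ − 1/a_t)] = 0.669747 km/s.
Second burn Δv₂ = |v₂ − v_a| = 0.5909 km/s.
Δv = Δv₁ + Δv₂ = 0.9661 + 0.5909 = 1.557 km/s.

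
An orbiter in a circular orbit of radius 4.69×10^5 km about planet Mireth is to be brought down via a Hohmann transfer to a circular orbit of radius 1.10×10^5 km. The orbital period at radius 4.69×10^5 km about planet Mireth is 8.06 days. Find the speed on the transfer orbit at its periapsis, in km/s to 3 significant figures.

From Kepler's third law T² = 4π²r³/μ at r = 4.69×10^5 km, T = 8.06 days = 8.06 × 86400 s = 6.96384×10^5 s: μ = 4π²r³/T² = 8.39809×10^6 km³/s².
Transfer-ellipse semi-major axis a_t = (r₁ + r₂)/2 = (4.690×10^5 + 1.100×10^5)/2 = 2.895×10^5 km.
At periapsis, r = 1.100×10^5 km.
Vis-viva: v = √[μ(2/r − 1/a_t)] = √[8.39809×10^6 × (2/1.100×10^5 − 1/2.895×10^5)] = 11.12 km/s.

v = 11.1 km/s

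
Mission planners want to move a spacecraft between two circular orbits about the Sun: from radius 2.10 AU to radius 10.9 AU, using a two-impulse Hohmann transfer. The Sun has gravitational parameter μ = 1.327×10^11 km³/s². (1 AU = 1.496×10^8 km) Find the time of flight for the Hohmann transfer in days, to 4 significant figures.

t = 3027 days

In km: r₁ = 2.10 × 1.496×10^8 = 3.1416×10^8 km; r₂ = 10.9 × 1.496×10^8 = 1.63064×10^9 km.
The Hohmann ellipse has a_t = (r₁ + r₂)/2 = 9.724×10^8 km.
By Kepler's third law the transfer-orbit period is T = 2π√(a_t³/μ), so t = T/2 = 2.615×10^8 s.
Converting: 2.615×10^8 s ÷ 86400 s/day = 3027 days.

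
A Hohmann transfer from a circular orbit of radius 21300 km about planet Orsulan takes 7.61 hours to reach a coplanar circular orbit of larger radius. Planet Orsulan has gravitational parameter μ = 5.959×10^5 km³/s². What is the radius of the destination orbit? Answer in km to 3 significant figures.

r₂ = 50000 km

Transfer time t = 7.61 hours = 27396 s, and t = π√(a_t³/μ).
So a_t = (μ t²/π²)^(1/3) = (5.959×10^5 × (27396)² / π²)^(1/3) = 35652 km.
Since a_t = (r₁ + r₂)/2, r₂ = 2a_t − r₁ = 2×35652 − 21300 = 50004 km.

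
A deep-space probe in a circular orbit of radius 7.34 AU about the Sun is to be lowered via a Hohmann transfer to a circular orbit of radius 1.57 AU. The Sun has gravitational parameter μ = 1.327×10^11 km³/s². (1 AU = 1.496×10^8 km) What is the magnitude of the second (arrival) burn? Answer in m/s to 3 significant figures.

In km: r₁ = 7.34 × 1.496×10^8 = 1.098064×10^9 km; r₂ = 1.57 × 1.496×10^8 = 2.34872×10^8 km.
Semi-major axis of the transfer orbit: a_t = (1.098064×10^9 + 2.34872×10^8)/2 = 6.66468×10^8 km.
On the circular orbit at r = 2.34872×10^8 km, v_c = √(μ/r) = 23.769 km/s.
Transfer-orbit speed at the same r (vis-viva, a = a_t): v_t = √[μ(2/r − 1/a_t)] = 30.510 km/s.
Δv₂ = |v_t − v_c| = |30.510 − 23.769| = 6.741 km/s.

Δv₂ = 6740 m/s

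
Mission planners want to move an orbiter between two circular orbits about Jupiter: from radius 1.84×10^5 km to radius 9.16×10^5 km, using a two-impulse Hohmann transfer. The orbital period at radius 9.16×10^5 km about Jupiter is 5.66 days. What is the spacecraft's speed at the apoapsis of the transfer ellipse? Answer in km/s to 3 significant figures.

v = 6.81 km/s

From Kepler's third law T² = 4π²r³/μ at r = 9.16×10^5 km, T = 5.66 days = 5.66 × 86400 s = 4.89024×10^5 s: μ = 4π²r³/T² = 1.26878×10^8 km³/s².
The Hohmann ellipse has a_t = (r₁ + r₂)/2 = 5.500×10^5 km.
At apoapsis, r = 9.160×10^5 km.
Vis-viva: v = √[μ(2/r − 1/a_t)] = √[1.26878×10^8 × (2/9.160×10^5 − 1/5.500×10^5)] = 6.807 km/s.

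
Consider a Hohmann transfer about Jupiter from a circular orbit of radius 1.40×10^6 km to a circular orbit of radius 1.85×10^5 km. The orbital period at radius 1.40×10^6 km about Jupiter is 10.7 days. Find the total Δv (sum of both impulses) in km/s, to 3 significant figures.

From Kepler's third law T² = 4π²r³/μ at r = 1.40×10^6 km, T = 10.7 days = 10.7 × 86400 s = 9.2448×10^5 s: μ = 4π²r³/T² = 1.26750×10^8 km³/s².
The Hohmann ellipse has a_t = (r₁ + r₂)/2 = 7.925×10^5 km.
Circular speed at r₁: v₁ = √(μ/r₁) = √(1.26750×10^8/1.400×10^6) = 9.515 km/s.
On the transfer ellipse at r₁, vis-viva gives v_a = √[μ(2/r₁ − 1/a_t)] = 4.597 km/s.
First burn Δv₁ = |v_a − v₁| = 4.918 km/s.
At r₂, v₂ = √(μ/r₂) = 26.175 km/s.
Transfer-orbit speed at r₂: v_p = √[μ(2/r₂ − 1/a_t)] = 34.790 km/s.
Second burn Δv₂ = |v₂ − v_p| = 8.615 km/s.
Total Δv = Δv₁ + Δv₂ = 13.53 km/s.

Δv = 13.5 km/s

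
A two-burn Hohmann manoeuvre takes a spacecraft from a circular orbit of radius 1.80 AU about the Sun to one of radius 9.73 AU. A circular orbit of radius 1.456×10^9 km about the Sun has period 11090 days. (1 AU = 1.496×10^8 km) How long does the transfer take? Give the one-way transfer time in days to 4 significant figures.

t = 2528 days

From Kepler's third law T² = 4π²r³/μ at r = 1.456×10^9 km, T = 11090 days = 11090 × 86400 s = 9.58176×10^8 s: μ = 4π²r³/T² = 1.32725×10^11 km³/s².
In km: r₁ = 1.80 × 1.496×10^8 = 2.6928×10^8 km; r₂ = 9.73 × 1.496×10^8 = 1.455608×10^9 km.
The Hohmann ellipse has a_t = (r₁ + r₂)/2 = 8.62444×10^8 km.
By Kepler's third law the transfer-orbit period is T = 2π√(a_t³/μ), so t = T/2 = 2.184×10^8 s.
Converting: 2.184×10^8 s ÷ 86400 s/day = 2528 days.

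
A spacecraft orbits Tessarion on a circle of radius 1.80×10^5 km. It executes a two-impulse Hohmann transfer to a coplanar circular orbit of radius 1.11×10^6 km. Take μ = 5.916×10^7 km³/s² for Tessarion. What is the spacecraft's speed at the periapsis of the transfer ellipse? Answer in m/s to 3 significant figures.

v = 23800 m/s

Transfer-ellipse semi-major axis a_t = (r₁ + r₂)/2 = (1.800×10^5 + 1.110×10^6)/2 = 6.450×10^5 km.
At periapsis, r = 1.800×10^5 km.
From the vis-viva equation, v = √[μ(2/r − 1/a_t)] = 23.78 km/s.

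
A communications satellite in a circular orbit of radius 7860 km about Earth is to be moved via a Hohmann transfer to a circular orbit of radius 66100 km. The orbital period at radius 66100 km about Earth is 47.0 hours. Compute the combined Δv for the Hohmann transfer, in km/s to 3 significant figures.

Δv = 3.72 km/s

From Kepler's third law T² = 4π²r³/μ at r = 66100 km, T = 47.0 hours = 47.0 × 3600 s = 1.692×10^5 s: μ = 4π²r³/T² = 3.98257×10^5 km³/s².
Transfer-ellipse semi-major axis a_t = (r₁ + r₂)/2 = (7860 + 66100)/2 = 36980 km.
At r₁ the circular-orbit speed is v₁ = √(μ/r₁) = 7.11820 km/s.
Transfer-orbit speed at r₁ (v² = μ(2/r − 1/a)): v_p = √[μ(2/r₁ − 1/a_t)] = 9.51673 km/s.
First burn Δv₁ = |v_p − v₁| = 2.39853 km/s.
Circular speed at r₂: v₂ = √(μ/r₂) = 2.45460 km/s.
Transfer-orbit speed at r₂: v_a = √[μ(2/r₂ − 1/a_t)] = 1.13164 km/s.
Second burn Δv₂ = |v₂ − v_a| = 1.32296 km/s.
Total Δv = Δv₁ + Δv₂ = 3.721 km/s.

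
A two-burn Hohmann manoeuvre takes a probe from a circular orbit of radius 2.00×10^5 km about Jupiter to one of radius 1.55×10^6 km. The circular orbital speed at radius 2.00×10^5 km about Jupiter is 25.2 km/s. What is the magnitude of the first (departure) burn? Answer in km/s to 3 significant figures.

Δv₁ = 8.34 km/s

From the circular-orbit relation v² = μ/r at r = 2.00×10^5 km: μ = v²r = (25.2)² × 2.00×10^5 = 1.27008×10^8 km³/s².
Transfer-ellipse semi-major axis a_t = (r₁ + r₂)/2 = (2.000×10^5 + 1.550×10^6)/2 = 8.750×10^5 km.
Circular speed at r = 2.000×10^5 km: v_c = √(μ/r) = 25.20 km/s.
Transfer-orbit speed at the same r (vis-viva, a = a_t): v_t = √[μ(2/r − 1/a_t)] = 33.54 km/s.
Δv₁ = |v_t − v_c| = |33.54 − 25.20| = 8.340 km/s.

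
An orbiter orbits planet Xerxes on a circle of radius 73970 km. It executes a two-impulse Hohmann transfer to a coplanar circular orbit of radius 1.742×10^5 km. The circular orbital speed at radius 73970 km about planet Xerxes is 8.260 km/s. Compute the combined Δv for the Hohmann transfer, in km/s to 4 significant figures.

Δv = 2.754 km/s

From the circular-orbit relation v² = μ/r at r = 73970 km: μ = v²r = (8.260)² × 73970 = 5.04680×10^6 km³/s².
The Hohmann ellipse has a_t = (r₁ + r₂)/2 = 1.24085×10^5 km.
Circular speed at r₁: v₁ = √(μ/r₁) = √(5.04680×10^6/73970) = 8.260 km/s.
Transfer-orbit speed at r₁ (vis-viva equation): v_p = √[μ(2/r₁ − 1/a_t)] = 9.787 km/s.
First burn Δv₁ = |v_p − v₁| = 1.527 km/s.
At r₂, v₂ = √(μ/r₂) = 5.3825 km/s.
Transfer-orbit speed at r₂: v_a = √[μ(2/r₂ − 1/a_t)] = 4.1558 km/s.
Second burn Δv₂ = |v₂ − v_a| = 1.227 km/s.
Total Δv = Δv₁ + Δv₂ = 2.754 km/s.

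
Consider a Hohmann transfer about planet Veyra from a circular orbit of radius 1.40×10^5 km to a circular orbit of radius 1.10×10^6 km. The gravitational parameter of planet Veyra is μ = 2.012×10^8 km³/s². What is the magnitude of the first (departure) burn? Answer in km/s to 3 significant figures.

Transfer-ellipse semi-major axis a_t = (r₁ + r₂)/2 = (1.400×10^5 + 1.100×10^6)/2 = 6.200×10^5 km.
On the circular orbit at r = 1.400×10^5 km, v_c = √(μ/r) = 37.91 km/s.
Vis-viva on the transfer ellipse at r = 1.400×10^5 km gives v_t = √[μ(2/r − 1/a_t)] = 50.50 km/s.
Δv₁ = |v_t − v_c| = |50.50 − 37.91| = 12.59 km/s.

Δv₁ = 12.6 km/s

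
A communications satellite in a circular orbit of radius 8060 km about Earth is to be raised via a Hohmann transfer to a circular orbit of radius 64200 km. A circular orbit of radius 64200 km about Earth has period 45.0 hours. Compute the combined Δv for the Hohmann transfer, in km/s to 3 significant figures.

From Kepler's third law T² = 4π²r³/μ at r = 64200 km, T = 45.0 hours = 45.0 × 3600 s = 1.620×10^5 s: μ = 4π²r³/T² = 3.98047×10^5 km³/s².
Transfer-ellipse semi-major axis a_t = (r₁ + r₂)/2 = (8060 + 64200)/2 = 36130 km.
At r₁ the circular-orbit speed is v₁ = √(μ/r₁) = 7.0275 km/s.
Transfer-orbit speed at r₁ (vis-viva): v_p = √[μ(2/r₁ − 1/a_t)] = 9.3677 km/s.
First burn Δv₁ = |v_p − v₁| = 2.340 km/s.
Circular speed at r₂: v₂ = √(μ/r₂) = 2.490 km/s.
Transfer-orbit speed at r₂: v_a = √[μ(2/r₂ − 1/a_t)] = 1.176 km/s.
Second burn Δv₂ = |v₂ − v_a| = 1.314 km/s.
Δv = Δv₁ + Δv₂ = 2.340 + 1.314 = 3.654 km/s.

Δv = 3.65 km/s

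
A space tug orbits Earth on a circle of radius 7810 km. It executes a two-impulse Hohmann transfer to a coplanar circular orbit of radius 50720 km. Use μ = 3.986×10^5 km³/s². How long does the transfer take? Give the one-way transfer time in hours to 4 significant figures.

Semi-major axis of the transfer orbit: a_t = (7810 + 50720)/2 = 29265 km.
By Kepler's third law the transfer-orbit period is T = 2π√(a_t³/μ), so t = T/2 = 24912 s.
Converting: 24912 s ÷ 3600 s/hour = 6.920 hours.

t = 6.920 hours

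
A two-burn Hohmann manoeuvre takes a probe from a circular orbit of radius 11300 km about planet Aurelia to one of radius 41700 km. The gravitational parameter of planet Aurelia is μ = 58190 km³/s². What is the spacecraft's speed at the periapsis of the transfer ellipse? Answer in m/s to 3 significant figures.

v = 2850 m/s

The Hohmann ellipse has a_t = (r₁ + r₂)/2 = 26500 km.
The periapsis of the transfer ellipse is at r = 11300 km.
Applying v² = μ(2/r − 1/a_t): v = 2.847 km/s.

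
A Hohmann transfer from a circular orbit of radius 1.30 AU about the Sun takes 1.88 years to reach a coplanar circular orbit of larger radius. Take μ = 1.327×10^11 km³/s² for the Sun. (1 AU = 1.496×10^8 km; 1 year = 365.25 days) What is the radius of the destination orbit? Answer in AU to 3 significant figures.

In km: r₁ = 1.30 × 1.496×10^8 = 1.9448×10^8 km.
Transfer time t = 1.88 years × 365.25 × 86400 s = 5.9328288×10^7 s, and t = π√(a_t³/μ).
So a_t = (μ t²/π²)^(1/3) = (1.327×10^11 × (5.9328288×10^7)² / π²)^(1/3) = 3.6171×10^8 km.
Since a_t = (r₁ + r₂)/2, r₂ = 2a_t − r₁ = 2×3.6171×10^8 − 1.9448×10^8 = 5.2894×10^8 km.
In AU: r₂ = 5.2894×10^8 / 1.496×10^8 = 3.54 AU.

r₂ = 3.54 AU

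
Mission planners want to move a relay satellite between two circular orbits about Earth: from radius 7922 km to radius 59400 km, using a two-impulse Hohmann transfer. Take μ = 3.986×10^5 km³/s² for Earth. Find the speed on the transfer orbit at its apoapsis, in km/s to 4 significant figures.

v = 1.257 km/s

The Hohmann ellipse has a_t = (r₁ + r₂)/2 = 33661 km.
At apoapsis, r = 59400 km.
From the vis-viva equation, v = √[μ(2/r − 1/a_t)] = 1.257 km/s.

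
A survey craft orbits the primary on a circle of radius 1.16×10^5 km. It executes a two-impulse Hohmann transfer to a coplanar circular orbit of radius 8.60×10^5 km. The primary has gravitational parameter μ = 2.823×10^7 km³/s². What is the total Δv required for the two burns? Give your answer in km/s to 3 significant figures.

The Hohmann ellipse has a_t = (r₁ + r₂)/2 = 4.880×10^5 km.
At r₁ the circular-orbit speed is v₁ = √(μ/r₁) = 15.600 km/s.
On the transfer ellipse at r₁, vis-viva gives v_p = √[μ(2/r₁ − 1/a_t)] = 20.709 km/s.
First burn Δv₁ = |v_p − v₁| = 5.109 km/s.
At r₂, v₂ = √(μ/r₂) = 5.729 km/s.
Transfer-orbit speed at r₂: v_a = √[μ(2/r₂ − 1/a_t)] = 2.793 km/s.
Second burn Δv₂ = |v₂ − v_a| = 2.936 km/s.
Δv = Δv₁ + Δv₂ = 5.109 + 2.936 = 8.045 km/s.

Δv = 8.05 km/s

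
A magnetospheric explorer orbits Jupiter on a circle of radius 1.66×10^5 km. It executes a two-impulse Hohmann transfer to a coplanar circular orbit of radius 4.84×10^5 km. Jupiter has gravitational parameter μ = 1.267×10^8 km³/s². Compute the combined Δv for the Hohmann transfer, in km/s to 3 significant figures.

Transfer-ellipse semi-major axis a_t = (r₁ + r₂)/2 = (1.660×10^5 + 4.840×10^5)/2 = 3.250×10^5 km.
At r₁ the circular-orbit speed is v₁ = √(μ/r₁) = 27.627 km/s.
Transfer-orbit speed at r₁ (vis-viva): v_p = √[μ(2/r₁ − 1/a_t)] = 33.714 km/s.
First burn Δv₁ = |v_p − v₁| = 6.087 km/s.
At r₂, v₂ = √(μ/r₂) = 16.1795 km/s.
Transfer-orbit speed at r₂: v_a = √[μ(2/r₂ − 1/a_t)] = 11.5632 km/s.
Second burn Δv₂ = |v₂ − v_a| = 4.616 km/s.
Δv = Δv₁ + Δv₂ = 6.087 + 4.616 = 10.70 km/s.

Δv = 10.7 km/s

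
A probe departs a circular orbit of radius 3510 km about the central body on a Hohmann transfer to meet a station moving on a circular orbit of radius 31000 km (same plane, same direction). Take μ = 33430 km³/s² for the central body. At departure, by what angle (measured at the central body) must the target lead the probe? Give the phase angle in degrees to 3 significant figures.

φ = 105°

Semi-major axis of the transfer orbit: a_t = (3510 + 31000)/2 = 17255 km.
The half-period of the transfer ellipse is t = π√(a_t³/μ) = 38945 s.
Target angular speed ω₂ = √(μ/r₂³) = 3.3499×10^-5 rad/s.
Angle swept by the target during transfer: ω₂·t = 1.3046 rad = 74.75°.
Arrival is 180° from departure on the ellipse, so φ = 180° − 74.75° = 105°.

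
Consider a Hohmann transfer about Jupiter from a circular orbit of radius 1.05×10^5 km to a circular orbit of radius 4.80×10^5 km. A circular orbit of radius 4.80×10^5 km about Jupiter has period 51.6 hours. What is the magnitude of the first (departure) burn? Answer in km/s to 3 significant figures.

From Kepler's third law T² = 4π²r³/μ at r = 4.80×10^5 km, T = 51.6 hours = 51.6 × 3600 s = 1.8576×10^5 s: μ = 4π²r³/T² = 1.26526×10^8 km³/s².
The Hohmann ellipse has a_t = (r₁ + r₂)/2 = 2.925×10^5 km.
On the circular orbit at r = 1.050×10^5 km, v_c = √(μ/r) = 34.7132 km/s.
Vis-viva on the transfer ellipse at r = 1.050×10^5 km gives v_t = √[μ(2/r − 1/a_t)] = 44.4685 km/s.
Δv₁ = |v_t − v_c| = |44.4685 − 34.7132| = 9.755 km/s.

Δv₁ = 9.76 km/s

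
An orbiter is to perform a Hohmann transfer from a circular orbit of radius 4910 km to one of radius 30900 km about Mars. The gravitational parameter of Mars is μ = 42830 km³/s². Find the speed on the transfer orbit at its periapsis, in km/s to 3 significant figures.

v = 3.88 km/s

Semi-major axis of the transfer orbit: a_t = (4910 + 30900)/2 = 17905 km.
The periapsis of the transfer ellipse is at r = 4910 km.
Vis-viva: v = √[μ(2/r − 1/a_t)] = √[42830 × (2/4910 − 1/17905)] = 3.880 km/s.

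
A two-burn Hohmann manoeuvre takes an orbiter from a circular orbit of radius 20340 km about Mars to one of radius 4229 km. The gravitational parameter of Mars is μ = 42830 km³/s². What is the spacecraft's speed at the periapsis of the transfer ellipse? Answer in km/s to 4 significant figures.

v = 4.095 km/s

Semi-major axis of the transfer orbit: a_t = (20340 + 4229)/2 = 12284.5 km.
The periapsis of the transfer ellipse is at r = 4229 km.
From the vis-viva equation, v = √[μ(2/r − 1/a_t)] = 4.095 km/s.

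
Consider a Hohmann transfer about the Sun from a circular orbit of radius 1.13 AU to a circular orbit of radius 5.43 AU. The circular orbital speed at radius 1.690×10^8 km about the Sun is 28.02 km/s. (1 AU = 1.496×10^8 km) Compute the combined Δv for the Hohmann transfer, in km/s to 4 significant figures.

Δv = 13.31 km/s

From the circular-orbit relation v² = μ/r at r = 1.690×10^8 km: μ = v²r = (28.02)² × 1.690×10^8 = 1.32685×10^11 km³/s².
In km: r₁ = 1.13 × 1.496×10^8 = 1.69048×10^8 km; r₂ = 5.43 × 1.496×10^8 = 8.12328×10^8 km.
Transfer-ellipse semi-major axis a_t = (r₁ + r₂)/2 = (1.69048×10^8 + 8.12328×10^8)/2 = 4.90688×10^8 km.
At r₁ the circular-orbit speed is v₁ = √(μ/r₁) = 28.016 km/s.
Transfer-orbit speed at r₁ (v² = μ(2/r − 1/a)): v_p = √[μ(2/r₁ − 1/a_t)] = 36.047 km/s.
First burn Δv₁ = |v_p − v₁| = 8.031 km/s.
Circular speed at r₂: v₂ = √(μ/r₂) = 12.78 km/s.
Transfer-orbit speed at r₂: v_a = √[μ(2/r₂ − 1/a_t)] = 7.501 km/s.
Second burn Δv₂ = |v₂ − v_a| = 5.279 km/s.
Δv = Δv₁ + Δv₂ = 8.031 + 5.279 = 13.31 km/s.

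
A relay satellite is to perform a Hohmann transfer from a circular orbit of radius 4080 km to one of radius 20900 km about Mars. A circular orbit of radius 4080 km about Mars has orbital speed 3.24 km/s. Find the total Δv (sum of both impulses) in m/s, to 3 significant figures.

From the circular-orbit relation v² = μ/r at r = 4080 km: μ = v²r = (3.24)² × 4080 = 42830.2 km³/s².
Semi-major axis of the transfer orbit: a_t = (4080 + 20900)/2 = 12490 km.
At r₁ the circular-orbit speed is v₁ = √(μ/r₁) = 3.2400 km/s.
On the transfer ellipse at r₁, vis-viva equation gives v_p = √[μ(2/r₁ − 1/a_t)] = 4.1912 km/s.
First burn Δv₁ = |v_p − v₁| = 0.9512 km/s.
Circular speed at r₂: v₂ = √(μ/r₂) = 1.431535 km/s.
Transfer-orbit speed at r₂: v_a = √[μ(2/r₂ − 1/a_t)] = 0.8181837 km/s.
Second burn Δv₂ = |v₂ − v_a| = 0.6134 km/s.
Δv = Δv₁ + Δv₂ = 0.9512 + 0.6134 = 1.565 km/s.

Δv = 1560 m/s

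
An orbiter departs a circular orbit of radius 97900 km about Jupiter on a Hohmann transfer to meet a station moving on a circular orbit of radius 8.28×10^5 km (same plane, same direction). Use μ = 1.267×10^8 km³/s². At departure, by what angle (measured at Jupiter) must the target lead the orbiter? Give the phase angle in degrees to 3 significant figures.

φ = 105°

Semi-major axis of the transfer orbit: a_t = (97900 + 8.280×10^5)/2 = 4.6295×10^5 km.
Transfer time t = π√(a_t³/μ) = 87910 s.
Target angular speed ω₂ = √(μ/r₂³) = 1.494×10^-5 rad/s.
Angle swept by the target during transfer: ω₂·t = 1.3134 rad = 75.25°.
Arrival is 180° from departure on the ellipse, so φ = 180° − 75.25° = 105°.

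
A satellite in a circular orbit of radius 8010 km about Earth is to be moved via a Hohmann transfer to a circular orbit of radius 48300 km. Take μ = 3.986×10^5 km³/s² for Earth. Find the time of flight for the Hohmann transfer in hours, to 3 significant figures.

The Hohmann ellipse has a_t = (r₁ + r₂)/2 = 28155 km.
By Kepler's third law the transfer-orbit period is T = 2π√(a_t³/μ), so t = T/2 = 23510 s.
Converting: 23510 s ÷ 3600 s/hour = 6.53 hours.

t = 6.53 hours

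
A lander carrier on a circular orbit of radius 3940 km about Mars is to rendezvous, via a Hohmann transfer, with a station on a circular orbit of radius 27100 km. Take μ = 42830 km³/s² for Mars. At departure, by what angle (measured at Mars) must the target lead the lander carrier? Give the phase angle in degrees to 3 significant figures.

φ = 102°

The Hohmann ellipse has a_t = (r₁ + r₂)/2 = 15520 km.
The half-period of the transfer ellipse is t = π√(a_t³/μ) = 29350 s.
Target angular speed ω₂ = √(μ/r₂³) = 4.639×10^-5 rad/s.
Angle swept by the target during transfer: ω₂·t = 1.3615 rad = 78.01°.
Arrival is 180° from departure on the ellipse, so φ = 180° − 78.01° = 102°.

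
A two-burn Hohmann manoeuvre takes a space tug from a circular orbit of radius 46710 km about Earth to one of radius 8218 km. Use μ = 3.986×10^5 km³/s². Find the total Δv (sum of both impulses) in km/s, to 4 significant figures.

Transfer-ellipse semi-major axis a_t = (r₁ + r₂)/2 = (46710 + 8218)/2 = 27464 km.
Circular speed at r₁: v₁ = √(μ/r₁) = √(3.986×10^5/46710) = 2.921 km/s.
Transfer-orbit speed at r₁ (v² = μ(2/r − 1/a)): v_a = √[μ(2/r₁ − 1/a_t)] = 1.598 km/s.
First burn Δv₁ = |v_a − v₁| = 1.323 km/s.
At r₂, v₂ = √(μ/r₂) = 6.9644 km/s.
Transfer-orbit speed at r₂: v_p = √[μ(2/r₂ − 1/a_t)] = 9.0826 km/s.
Second burn Δv₂ = |v₂ − v_p| = 2.118 km/s.
Total Δv = Δv₁ + Δv₂ = 3.441 km/s.

Δv = 3.441 km/s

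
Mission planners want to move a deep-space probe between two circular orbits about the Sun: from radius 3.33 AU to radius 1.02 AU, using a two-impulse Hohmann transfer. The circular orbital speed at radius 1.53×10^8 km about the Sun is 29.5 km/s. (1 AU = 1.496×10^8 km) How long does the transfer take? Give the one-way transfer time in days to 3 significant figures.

t = 585 days

From the circular-orbit relation v² = μ/r at r = 1.53×10^8 km: μ = v²r = (29.5)² × 1.53×10^8 = 1.33148×10^11 km³/s².
In km: r₁ = 3.33 × 1.496×10^8 = 4.98168×10^8 km; r₂ = 1.02 × 1.496×10^8 = 1.52592×10^8 km.
Transfer-ellipse semi-major axis a_t = (r₁ + r₂)/2 = (4.98168×10^8 + 1.52592×10^8)/2 = 3.2538×10^8 km.
By Kepler's third law the transfer-orbit period is T = 2π√(a_t³/μ), so t = T/2 = 5.053×10^7 s.
Converting: 5.053×10^7 s ÷ 86400 s/day = 585 days.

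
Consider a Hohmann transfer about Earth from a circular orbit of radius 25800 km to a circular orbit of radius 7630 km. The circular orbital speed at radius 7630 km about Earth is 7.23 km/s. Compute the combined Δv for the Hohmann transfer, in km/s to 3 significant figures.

From the circular-orbit relation v² = μ/r at r = 7630 km: μ = v²r = (7.23)² × 7630 = 3.98842×10^5 km³/s².
The Hohmann ellipse has a_t = (r₁ + r₂)/2 = 16715 km.
Circular speed at r₁: v₁ = √(μ/r₁) = √(3.98842×10^5/25800) = 3.9318 km/s.
Transfer-orbit speed at r₁ (v² = μ(2/r − 1/a)): v_a = √[μ(2/r₁ − 1/a_t)] = 2.6564 km/s.
First burn Δv₁ = |v_a − v₁| = 1.2754 km/s.
Circular speed at r₂: v₂ = √(μ/r₂) = 7.2300 km/s.
Transfer-orbit speed at r₂: v_p = √[μ(2/r₂ − 1/a_t)] = 8.9825 km/s.
Second burn Δv₂ = |v₂ − v_p| = 1.7525 km/s.
Δv = Δv₁ + Δv₂ = 1.2754 + 1.7525 = 3.028 km/s.

Δv = 3.03 km/s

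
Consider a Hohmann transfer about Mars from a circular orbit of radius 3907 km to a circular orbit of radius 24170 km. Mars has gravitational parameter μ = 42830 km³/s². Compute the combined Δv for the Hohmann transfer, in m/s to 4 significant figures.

Δv = 1662 m/s

Transfer-ellipse semi-major axis a_t = (r₁ + r₂)/2 = (3907 + 24170)/2 = 14038.5 km.
Circular speed at r₁: v₁ = √(μ/r₁) = √(42830/3907) = 3.311 km/s.
Transfer-orbit speed at r₁ (vis-viva): v_p = √[μ(2/r₁ − 1/a_t)] = 4.344 km/s.
First burn Δv₁ = |v_p − v₁| = 1.033 km/s.
Circular speed at r₂: v₂ = √(μ/r₂) = 1.3312 km/s.
Transfer-orbit speed at r₂: v_a = √[μ(2/r₂ − 1/a_t)] = 0.70226 km/s.
Second burn Δv₂ = |v₂ − v_a| = 0.6289 km/s.
Total Δv = Δv₁ + Δv₂ = 1.662 km/s.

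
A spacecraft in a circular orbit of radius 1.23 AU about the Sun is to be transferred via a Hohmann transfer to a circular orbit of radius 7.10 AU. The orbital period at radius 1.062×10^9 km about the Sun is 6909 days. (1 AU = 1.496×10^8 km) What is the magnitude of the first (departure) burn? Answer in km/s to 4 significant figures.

From Kepler's third law T² = 4π²r³/μ at r = 1.062×10^9 km, T = 6909 days = 6909 × 86400 s = 5.969376×10^8 s: μ = 4π²r³/T² = 1.32701×10^11 km³/s².
In km: r₁ = 1.23 × 1.496×10^8 = 1.84008×10^8 km; r₂ = 7.10 × 1.496×10^8 = 1.06216×10^9 km.
Semi-major axis of the transfer orbit: a_t = (1.84008×10^8 + 1.06216×10^9)/2 = 6.23084×10^8 km.
Circular speed at r = 1.84008×10^8 km: v_c = √(μ/r) = 26.8546 km/s.
Transfer-orbit speed at the same r (vis-viva, a = a_t): v_t = √[μ(2/r − 1/a_t)] = 35.0624 km/s.
Δv₁ = |v_t − v_c| = |35.0624 − 26.8546| = 8.208 km/s.

Δv₁ = 8.208 km/s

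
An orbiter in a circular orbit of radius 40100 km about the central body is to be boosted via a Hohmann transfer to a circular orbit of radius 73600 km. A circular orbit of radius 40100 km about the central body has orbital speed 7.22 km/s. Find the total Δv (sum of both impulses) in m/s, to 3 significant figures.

From the circular-orbit relation v² = μ/r at r = 40100 km: μ = v²r = (7.22)² × 40100 = 2.09035×10^6 km³/s².
Transfer-ellipse semi-major axis a_t = (r₁ + r₂)/2 = (40100 + 73600)/2 = 56850 km.
At r₁ the circular-orbit speed is v₁ = √(μ/r₁) = 7.22000 km/s.
On the transfer ellipse at r₁, vis-viva gives v_p = √[μ(2/r₁ − 1/a_t)] = 8.21506 km/s.
First burn Δv₁ = |v_p − v₁| = 0.99506 km/s.
Circular speed at r₂: v₂ = √(μ/r₂) = 5.32930 km/s.
Transfer-orbit speed at r₂: v_a = √[μ(2/r₂ − 1/a_t)] = 4.47587 km/s.
Second burn Δv₂ = |v₂ − v_a| = 0.85343 km/s.
Δv = Δv₁ + Δv₂ = 0.99506 + 0.85343 = 1.848 km/s.

Δv = 1850 m/s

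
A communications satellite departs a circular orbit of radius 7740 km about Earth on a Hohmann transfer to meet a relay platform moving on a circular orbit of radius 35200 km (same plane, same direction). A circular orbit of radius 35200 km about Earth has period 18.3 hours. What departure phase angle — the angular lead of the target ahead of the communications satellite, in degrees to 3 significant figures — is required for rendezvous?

From Kepler's third law T² = 4π²r³/μ at r = 35200 km, T = 18.3 hours = 18.3 × 3600 s = 65880 s: μ = 4π²r³/T² = 3.96717×10^5 km³/s².
Transfer-ellipse semi-major axis a_t = (r₁ + r₂)/2 = (7740 + 35200)/2 = 21470 km.
The half-period of the transfer ellipse is t = π√(a_t³/μ) = 15691 s.
Target angular speed ω₂ = √(μ/r₂³) = 9.5373×10^-5 rad/s.
Angle swept by the target during transfer: ω₂·t = 1.4965 rad = 85.74°.
Arrival is 180° from departure on the ellipse, so φ = 180° − 85.74° = 94.3°.

φ = 94.3°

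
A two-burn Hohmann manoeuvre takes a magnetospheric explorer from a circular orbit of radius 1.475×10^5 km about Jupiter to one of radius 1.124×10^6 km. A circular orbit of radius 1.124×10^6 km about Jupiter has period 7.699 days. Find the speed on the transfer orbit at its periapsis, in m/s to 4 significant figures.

v = 38970 m/s

From Kepler's third law T² = 4π²r³/μ at r = 1.124×10^6 km, T = 7.699 days = 7.699 × 86400 s = 6.651936×10^5 s: μ = 4π²r³/T² = 1.26696×10^8 km³/s².
Semi-major axis of the transfer orbit: a_t = (1.475×10^5 + 1.124×10^6)/2 = 6.3575×10^5 km.
The periapsis of the transfer ellipse is at r = 1.475×10^5 km.
Applying v² = μ(2/r − 1/a_t): v = 38.97 km/s.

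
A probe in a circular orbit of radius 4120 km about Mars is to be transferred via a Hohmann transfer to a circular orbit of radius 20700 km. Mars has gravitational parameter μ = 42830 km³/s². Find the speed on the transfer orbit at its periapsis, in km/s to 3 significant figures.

Transfer-ellipse semi-major axis a_t = (r₁ + r₂)/2 = (4120 + 20700)/2 = 12410 km.
The periapsis of the transfer ellipse is at r = 4120 km.
Vis-viva: v = √[μ(2/r − 1/a_t)] = √[42830 × (2/4120 − 1/12410)] = 4.164 km/s.

v = 4.16 km/s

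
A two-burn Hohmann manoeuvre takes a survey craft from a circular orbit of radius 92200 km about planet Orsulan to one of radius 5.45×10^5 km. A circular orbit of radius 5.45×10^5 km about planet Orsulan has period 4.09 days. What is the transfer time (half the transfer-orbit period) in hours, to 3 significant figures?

From Kepler's third law T² = 4π²r³/μ at r = 5.45×10^5 km, T = 4.09 days = 4.09 × 86400 s = 3.53376×10^5 s: μ = 4π²r³/T² = 5.11770×10^7 km³/s².
Semi-major axis of the transfer orbit: a_t = (92200 + 5.450×10^5)/2 = 3.186×10^5 km.
By Kepler's third law the transfer-orbit period is T = 2π√(a_t³/μ), so t = T/2 = 78970 s.
Converting: 78970 s ÷ 3600 s/hour = 21.9 hours.

t = 21.9 hours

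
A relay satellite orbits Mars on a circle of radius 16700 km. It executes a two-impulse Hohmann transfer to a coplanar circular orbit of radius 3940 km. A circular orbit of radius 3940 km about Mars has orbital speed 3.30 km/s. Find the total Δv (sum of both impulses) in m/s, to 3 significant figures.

From the circular-orbit relation v² = μ/r at r = 3940 km: μ = v²r = (3.30)² × 3940 = 42906.6 km³/s².
Semi-major axis of the transfer orbit: a_t = (16700 + 3940)/2 = 10320 km.
At r₁ the circular-orbit speed is v₁ = √(μ/r₁) = 1.6029 km/s.
Transfer-orbit speed at r₁ (v² = μ(2/r − 1/a)): v_a = √[μ(2/r₁ − 1/a_t)] = 0.99040 km/s.
First burn Δv₁ = |v_a − v₁| = 0.6125 km/s.
Circular speed at r₂: v₂ = √(μ/r₂) = 3.3000 km/s.
Transfer-orbit speed at r₂: v_p = √[μ(2/r₂ − 1/a_t)] = 4.1979 km/s.
Second burn Δv₂ = |v₂ − v_p| = 0.8979 km/s.
Total Δv = Δv₁ + Δv₂ = 1.510 km/s.

Δv = 1510 m/s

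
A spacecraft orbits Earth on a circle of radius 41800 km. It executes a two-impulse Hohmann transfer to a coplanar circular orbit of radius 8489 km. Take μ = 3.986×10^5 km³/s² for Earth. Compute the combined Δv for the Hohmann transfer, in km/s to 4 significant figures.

The Hohmann ellipse has a_t = (r₁ + r₂)/2 = 25144.5 km.
At r₁ the circular-orbit speed is v₁ = √(μ/r₁) = 3.088023 km/s.
On the transfer ellipse at r₁, v² = μ(2/r − 1/a) gives v_a = √[μ(2/r₁ − 1/a_t)] = 1.794268 km/s.
First burn Δv₁ = |v_a − v₁| = 1.2938 km/s.
Circular speed at r₂: v₂ = √(μ/r₂) = 6.8524 km/s.
Transfer-orbit speed at r₂: v_p = √[μ(2/r₂ − 1/a_t)] = 8.8350 km/s.
Second burn Δv₂ = |v₂ − v_p| = 1.9826 km/s.
Δv = Δv₁ + Δv₂ = 1.2938 + 1.9826 = 3.276 km/s.

Δv = 3.276 km/s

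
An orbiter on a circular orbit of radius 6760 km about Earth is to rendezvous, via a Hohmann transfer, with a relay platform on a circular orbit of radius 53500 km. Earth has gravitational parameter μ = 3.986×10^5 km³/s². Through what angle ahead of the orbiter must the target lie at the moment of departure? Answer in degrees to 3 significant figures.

φ = 104°

Transfer-ellipse semi-major axis a_t = (r₁ + r₂)/2 = (6760 + 53500)/2 = 30130 km.
Transfer time t = π√(a_t³/μ) = 26024.35 s.
The target's mean motion on its circular orbit is ω₂ = √(μ/r₂³) = 5.101971×10^-5 rad/s.
Angle swept by the target during transfer: ω₂·t = 1.32775 rad = 76.07°.
Arrival is 180° from departure on the ellipse, so φ = 180° − 76.07° = 104°.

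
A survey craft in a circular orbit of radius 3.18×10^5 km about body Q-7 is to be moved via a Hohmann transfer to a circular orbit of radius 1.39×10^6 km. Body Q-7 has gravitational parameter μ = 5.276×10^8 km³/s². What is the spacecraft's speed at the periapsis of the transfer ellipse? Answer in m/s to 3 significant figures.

v = 52000 m/s

Semi-major axis of the transfer orbit: a_t = (3.180×10^5 + 1.390×10^6)/2 = 8.540×10^5 km.
The periapsis of the transfer ellipse is at r = 3.180×10^5 km.
Vis-viva: v = √[μ(2/r − 1/a_t)] = √[5.276×10^8 × (2/3.180×10^5 − 1/8.540×10^5)] = 51.97 km/s.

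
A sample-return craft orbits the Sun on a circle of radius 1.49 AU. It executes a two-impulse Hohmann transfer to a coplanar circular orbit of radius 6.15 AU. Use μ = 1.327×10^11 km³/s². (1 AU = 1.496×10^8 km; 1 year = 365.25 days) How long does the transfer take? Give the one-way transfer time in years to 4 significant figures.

In km: r₁ = 1.49 × 1.496×10^8 = 2.22904×10^8 km; r₂ = 6.15 × 1.496×10^8 = 9.2004×10^8 km.
Transfer-ellipse semi-major axis a_t = (r₁ + r₂)/2 = (2.22904×10^8 + 9.2004×10^8)/2 = 5.71472×10^8 km.
Transfer time t = π√(a_t³/μ) = π√((5.71472×10^8)³ / 1.327×10^11) = 1.178×10^8 s.
Converting: 1.178×10^8 s ÷ 3.15576×10^7 s/year (365.25 × 86400) = 3.733 years.

t = 3.733 years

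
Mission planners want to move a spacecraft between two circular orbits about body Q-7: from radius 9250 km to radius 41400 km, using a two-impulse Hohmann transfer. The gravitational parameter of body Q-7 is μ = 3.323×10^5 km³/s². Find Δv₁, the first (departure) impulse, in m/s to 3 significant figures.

Δv₁ = 1670 m/s

Transfer-ellipse semi-major axis a_t = (r₁ + r₂)/2 = (9250 + 41400)/2 = 25325 km.
Circular speed at r = 9250 km: v_c = √(μ/r) = 5.9937 km/s.
Vis-viva on the transfer ellipse at r = 9250 km gives v_t = √[μ(2/r − 1/a_t)] = 7.6634 km/s.
Δv₁ = |v_t − v_c| = |7.6634 − 5.9937| = 1.670 km/s.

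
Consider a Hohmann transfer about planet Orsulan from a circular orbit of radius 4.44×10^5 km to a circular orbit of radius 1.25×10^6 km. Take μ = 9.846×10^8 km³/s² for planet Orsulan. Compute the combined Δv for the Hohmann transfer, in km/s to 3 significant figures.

The Hohmann ellipse has a_t = (r₁ + r₂)/2 = 8.470×10^5 km.
At r₁ the circular-orbit speed is v₁ = √(μ/r₁) = 47.091 km/s.
Transfer-orbit speed at r₁ (v² = μ(2/r − 1/a)): v_p = √[μ(2/r₁ − 1/a_t)] = 57.207 km/s.
First burn Δv₁ = |v_p − v₁| = 10.116 km/s.
Circular speed at r₂: v₂ = √(μ/r₂) = 28.0656 km/s.
Transfer-orbit speed at r₂: v_a = √[μ(2/r₂ − 1/a_t)] = 20.3200 km/s.
Second burn Δv₂ = |v₂ − v_a| = 7.7456 km/s.
Total Δv = Δv₁ + Δv₂ = 17.86 km/s.

Δv = 17.9 km/s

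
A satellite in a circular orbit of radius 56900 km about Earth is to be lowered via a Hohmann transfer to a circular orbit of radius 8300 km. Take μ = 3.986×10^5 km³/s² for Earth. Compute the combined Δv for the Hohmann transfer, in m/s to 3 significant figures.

Semi-major axis of the transfer orbit: a_t = (56900 + 8300)/2 = 32600 km.
Circular speed at r₁: v₁ = √(μ/r₁) = √(3.986×10^5/56900) = 2.646748 km/s.
On the transfer ellipse at r₁, vis-viva equation gives v_a = √[μ(2/r₁ − 1/a_t)] = 1.335497 km/s.
First burn Δv₁ = |v_a − v₁| = 1.3113 km/s.
At r₂, v₂ = √(μ/r₂) = 6.9299420 km/s.
Transfer-orbit speed at r₂: v_p = √[μ(2/r₂ − 1/a_t)] = 9.1553918 km/s.
Second burn Δv₂ = |v₂ − v_p| = 2.2254 km/s.
Total Δv = Δv₁ + Δv₂ = 3.537 km/s.

Δv = 3540 m/s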